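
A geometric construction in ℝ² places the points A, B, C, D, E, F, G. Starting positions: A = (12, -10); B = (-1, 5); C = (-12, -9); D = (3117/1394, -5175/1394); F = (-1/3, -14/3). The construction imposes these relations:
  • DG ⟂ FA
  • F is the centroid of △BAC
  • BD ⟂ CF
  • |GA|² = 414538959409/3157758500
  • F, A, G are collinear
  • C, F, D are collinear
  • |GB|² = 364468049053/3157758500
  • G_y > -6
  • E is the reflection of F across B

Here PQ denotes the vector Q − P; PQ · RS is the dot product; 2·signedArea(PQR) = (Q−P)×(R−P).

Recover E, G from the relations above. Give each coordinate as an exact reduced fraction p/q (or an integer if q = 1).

1. E_x = -5/3  [E is the reflection of F across B]
2. E_y = 44/3  [E is the reflection of F across B]
   → E = (-5/3, 44/3)
3. G_x = 3360661/2265250  [F, A, G are collinear ∩ DG ⟂ FA]
4. G_y = -6175474/1132625  [F, A, G are collinear ∩ DG ⟂ FA]
   → G = (3360661/2265250, -6175474/1132625)

E = (-5/3, 44/3)
G = (3360661/2265250, -6175474/1132625)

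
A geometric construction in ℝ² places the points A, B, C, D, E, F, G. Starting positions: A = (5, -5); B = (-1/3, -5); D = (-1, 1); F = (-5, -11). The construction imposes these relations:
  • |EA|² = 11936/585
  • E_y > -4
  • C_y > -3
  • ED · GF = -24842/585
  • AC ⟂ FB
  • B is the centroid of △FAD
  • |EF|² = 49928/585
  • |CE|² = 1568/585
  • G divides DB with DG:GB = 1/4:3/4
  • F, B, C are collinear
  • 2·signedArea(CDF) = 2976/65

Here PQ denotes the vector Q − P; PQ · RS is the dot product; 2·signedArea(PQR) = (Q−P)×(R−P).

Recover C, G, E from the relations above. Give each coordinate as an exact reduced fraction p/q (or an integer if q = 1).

1. C_x = 109/65  [F, B, C are collinear ∩ AC ⟂ FB]
2. C_y = -157/65  [F, B, C are collinear ∩ AC ⟂ FB]
   → C = (109/65, -157/65)
3. G_x = -5/6  [G divides DB with DG:GB = 1/4:3/4]
4. G_y = -1/2  [G divides DB with DG:GB = 1/4:3/4]
   → G = (-5/6, -1/2)
5. E_x = 131/195  [line 25/6·x + 21/2·y + 21137/585 = 0 ∩ |EA|² = 11936/585]
6. E_y = -241/65  [line 25/6·x + 21/2·y + 21137/585 = 0 ∩ |EA|² = 11936/585]
   → E = (131/195, -241/65)

C = (109/65, -157/65)
E = (131/195, -241/65)
G = (-5/6, -1/2)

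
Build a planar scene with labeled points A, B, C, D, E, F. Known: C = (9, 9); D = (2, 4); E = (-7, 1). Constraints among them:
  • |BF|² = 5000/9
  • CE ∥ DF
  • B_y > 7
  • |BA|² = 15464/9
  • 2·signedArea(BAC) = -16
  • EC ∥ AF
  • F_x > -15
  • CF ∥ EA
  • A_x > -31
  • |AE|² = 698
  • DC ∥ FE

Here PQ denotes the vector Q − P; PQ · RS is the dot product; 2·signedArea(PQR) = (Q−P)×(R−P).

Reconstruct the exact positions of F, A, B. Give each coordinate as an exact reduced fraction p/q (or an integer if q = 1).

A = (-30, -12)
B = (20/3, 22/3)
F = (-14, -4)

1. F_x = -14  [DC ∥ FE ∩ CE ∥ DF]
2. F_y = -4  [DC ∥ FE ∩ CE ∥ DF]
   → F = (-14, -4)
3. A_x = -30  [EC ∥ AF ∩ CF ∥ EA]
4. A_y = -12  [EC ∥ AF ∩ CF ∥ EA]
   → A = (-30, -12)
5. B_x = 20/3  [line -21·x + 39·y + -146 = 0 ∩ |BA|² = 15464/9]
6. B_y = 22/3  [line -21·x + 39·y + -146 = 0 ∩ |BA|² = 15464/9]
   → B = (20/3, 22/3)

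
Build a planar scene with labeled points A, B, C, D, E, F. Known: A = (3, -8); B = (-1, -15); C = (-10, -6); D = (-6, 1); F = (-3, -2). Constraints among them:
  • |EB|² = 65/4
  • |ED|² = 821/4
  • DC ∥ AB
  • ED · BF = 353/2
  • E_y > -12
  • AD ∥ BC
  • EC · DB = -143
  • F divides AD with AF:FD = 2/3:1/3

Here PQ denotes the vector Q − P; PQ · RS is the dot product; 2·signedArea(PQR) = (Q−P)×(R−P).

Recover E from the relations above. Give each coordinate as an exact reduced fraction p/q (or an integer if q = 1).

E = (1, -23/2)

1. E_x = 1  [EC · DB = -143 ∩ ED · BF = 353/2]
2. E_y = -23/2  [EC · DB = -143 ∩ ED · BF = 353/2]
   → E = (1, -23/2)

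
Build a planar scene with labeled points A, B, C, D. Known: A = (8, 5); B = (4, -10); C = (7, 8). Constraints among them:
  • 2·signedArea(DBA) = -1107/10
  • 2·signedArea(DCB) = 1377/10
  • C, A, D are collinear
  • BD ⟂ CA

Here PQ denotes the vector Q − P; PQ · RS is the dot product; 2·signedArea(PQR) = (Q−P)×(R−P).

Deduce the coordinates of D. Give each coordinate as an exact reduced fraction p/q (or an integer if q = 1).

D = (121/10, -73/10)

1. D_x = 121/10  [C, A, D are collinear ∩ BD ⟂ CA]
2. D_y = -73/10  [C, A, D are collinear ∩ BD ⟂ CA]
   → D = (121/10, -73/10)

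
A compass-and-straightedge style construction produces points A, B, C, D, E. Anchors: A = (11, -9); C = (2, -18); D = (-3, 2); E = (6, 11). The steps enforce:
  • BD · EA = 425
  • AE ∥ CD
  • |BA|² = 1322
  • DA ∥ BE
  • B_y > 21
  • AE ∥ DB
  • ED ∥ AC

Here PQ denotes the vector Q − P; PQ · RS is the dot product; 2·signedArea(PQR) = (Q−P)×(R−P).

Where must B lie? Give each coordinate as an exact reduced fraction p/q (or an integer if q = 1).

B = (-8, 22)

1. B_x = -8  [DA ∥ BE ∩ AE ∥ DB]
2. B_y = 22  [DA ∥ BE ∩ AE ∥ DB]
   → B = (-8, 22)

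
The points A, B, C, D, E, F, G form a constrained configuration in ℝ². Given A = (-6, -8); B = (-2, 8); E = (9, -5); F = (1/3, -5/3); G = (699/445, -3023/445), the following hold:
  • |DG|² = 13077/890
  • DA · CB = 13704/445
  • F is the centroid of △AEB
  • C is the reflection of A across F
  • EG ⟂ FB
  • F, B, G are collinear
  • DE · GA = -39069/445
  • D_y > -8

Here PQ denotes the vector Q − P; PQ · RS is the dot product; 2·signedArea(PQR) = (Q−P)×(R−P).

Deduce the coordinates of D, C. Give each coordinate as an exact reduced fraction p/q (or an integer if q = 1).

C = (20/3, 14/3)
D = (-1971/890, -6583/890)

1. D_x = -1971/890  [line 3369/445·x + 537/445·y + 11433/445 = 0 ∩ |DG|² = 13077/890]
2. D_y = -6583/890  [line 3369/445·x + 537/445·y + 11433/445 = 0 ∩ |DG|² = 13077/890]
   → D = (-1971/890, -6583/890)
3. C_x = 20/3  [DA · CB = 13704/445 ∩ C is the reflection of A across F]
4. C_y = 14/3  [DA · CB = 13704/445 ∩ C is the reflection of A across F]
   → C = (20/3, 14/3)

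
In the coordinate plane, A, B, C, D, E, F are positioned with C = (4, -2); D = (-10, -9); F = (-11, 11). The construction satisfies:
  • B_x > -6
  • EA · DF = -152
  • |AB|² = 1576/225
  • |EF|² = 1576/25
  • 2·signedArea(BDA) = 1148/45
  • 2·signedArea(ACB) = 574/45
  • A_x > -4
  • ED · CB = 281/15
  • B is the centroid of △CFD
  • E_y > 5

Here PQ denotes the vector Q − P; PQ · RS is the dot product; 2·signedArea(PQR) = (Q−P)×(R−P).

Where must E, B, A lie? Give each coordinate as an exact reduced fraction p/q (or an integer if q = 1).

A = (-11/3, -26/15)
B = (-17/3, 0)
E = (-5, 29/5)

1. B_x = -17/3  [B is the centroid of △CFD]
2. B_y = 0  [B is the centroid of △CFD]
   → B = (-17/3, 0)
3. A_x = -11/3  [2·signedArea(ACB) = 574/45 ∩ 2·signedArea(BDA) = 1148/45]
4. A_y = -26/15  [2·signedArea(ACB) = 574/45 ∩ 2·signedArea(BDA) = 1148/45]
   → A = (-11/3, -26/15)
5. E_x = -5  [EA · DF = -152 ∩ ED · CB = 281/15]
6. E_y = 29/5  [EA · DF = -152 ∩ ED · CB = 281/15]
   → E = (-5, 29/5)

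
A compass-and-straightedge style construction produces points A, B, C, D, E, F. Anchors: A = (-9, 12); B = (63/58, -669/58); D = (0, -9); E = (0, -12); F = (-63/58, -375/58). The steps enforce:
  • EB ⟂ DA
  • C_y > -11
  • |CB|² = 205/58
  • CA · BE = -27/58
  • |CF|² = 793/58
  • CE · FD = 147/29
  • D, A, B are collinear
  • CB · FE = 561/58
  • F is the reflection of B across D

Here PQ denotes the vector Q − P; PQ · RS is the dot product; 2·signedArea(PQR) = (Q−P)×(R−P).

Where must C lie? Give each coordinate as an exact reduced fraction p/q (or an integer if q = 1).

C = (0, -10)

1. C_x = 0  [CE · FD = 147/29 ∩ CA · BE = -27/58]
2. C_y = -10  [CE · FD = 147/29 ∩ CA · BE = -27/58]
   → C = (0, -10)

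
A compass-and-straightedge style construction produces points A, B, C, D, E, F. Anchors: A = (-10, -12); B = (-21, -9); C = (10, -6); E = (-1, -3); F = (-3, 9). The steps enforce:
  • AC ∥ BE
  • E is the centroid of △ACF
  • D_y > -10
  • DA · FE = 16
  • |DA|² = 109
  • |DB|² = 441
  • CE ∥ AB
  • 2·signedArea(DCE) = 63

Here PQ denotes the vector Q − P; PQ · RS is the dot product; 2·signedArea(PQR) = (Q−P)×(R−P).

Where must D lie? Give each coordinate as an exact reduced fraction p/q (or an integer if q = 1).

1. D_x = 0  [2·signedArea(DCE) = 63 ∩ DA · FE = 16]
2. D_y = -9  [2·signedArea(DCE) = 63 ∩ DA · FE = 16]
   → D = (0, -9)

D = (0, -9)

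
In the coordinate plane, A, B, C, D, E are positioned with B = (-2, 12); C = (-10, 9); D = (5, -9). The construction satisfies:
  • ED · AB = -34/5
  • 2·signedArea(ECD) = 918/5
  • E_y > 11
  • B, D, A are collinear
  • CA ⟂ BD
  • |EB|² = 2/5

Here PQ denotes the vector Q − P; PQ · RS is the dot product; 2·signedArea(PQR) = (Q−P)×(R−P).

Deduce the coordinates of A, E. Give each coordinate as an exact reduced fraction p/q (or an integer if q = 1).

1. A_x = -19/10  [B, D, A are collinear ∩ CA ⟂ BD]
2. A_y = 117/10  [B, D, A are collinear ∩ CA ⟂ BD]
   → A = (-19/10, 117/10)
3. E_x = -9/5  [ED · AB = -34/5 ∩ 2·signedArea(ECD) = 918/5]
4. E_y = 57/5  [ED · AB = -34/5 ∩ 2·signedArea(ECD) = 918/5]
   → E = (-9/5, 57/5)

A = (-19/10, 117/10)
E = (-9/5, 57/5)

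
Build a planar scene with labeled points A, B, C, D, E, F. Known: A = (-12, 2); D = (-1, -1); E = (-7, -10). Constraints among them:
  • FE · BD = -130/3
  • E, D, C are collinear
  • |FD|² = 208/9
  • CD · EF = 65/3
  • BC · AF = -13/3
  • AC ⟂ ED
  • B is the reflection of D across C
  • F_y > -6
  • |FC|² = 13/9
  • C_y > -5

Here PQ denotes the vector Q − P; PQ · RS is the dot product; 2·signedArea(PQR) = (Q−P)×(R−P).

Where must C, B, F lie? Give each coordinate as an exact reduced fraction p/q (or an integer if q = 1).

B = (-5, -7)
C = (-3, -4)
F = (-11/3, -5)

1. C_x = -3  [E, D, C are collinear ∩ AC ⟂ ED]
2. C_y = -4  [E, D, C are collinear ∩ AC ⟂ ED]
   → C = (-3, -4)
3. B_x = -5  [B is the reflection of D across C]
4. B_y = -7  [B is the reflection of D across C]
   → B = (-5, -7)
5. F_x = -11/3  [line -4·x + -6·y + -134/3 = 0 ∩ |FC|² = 13/9]
6. F_y = -5  [line -4·x + -6·y + -134/3 = 0 ∩ |FC|² = 13/9]
   → F = (-11/3, -5)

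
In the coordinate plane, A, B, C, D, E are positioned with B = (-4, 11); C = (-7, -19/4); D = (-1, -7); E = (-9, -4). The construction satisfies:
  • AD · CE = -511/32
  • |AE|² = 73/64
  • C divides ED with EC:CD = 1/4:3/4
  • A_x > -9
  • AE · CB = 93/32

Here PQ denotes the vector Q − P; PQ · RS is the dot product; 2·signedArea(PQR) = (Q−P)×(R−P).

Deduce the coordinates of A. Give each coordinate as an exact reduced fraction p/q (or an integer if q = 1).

A = (-8, -35/8)

1. A_x = -8  [AE · CB = 93/32 ∩ AD · CE = -511/32]
2. A_y = -35/8  [AE · CB = 93/32 ∩ AD · CE = -511/32]
   → A = (-8, -35/8)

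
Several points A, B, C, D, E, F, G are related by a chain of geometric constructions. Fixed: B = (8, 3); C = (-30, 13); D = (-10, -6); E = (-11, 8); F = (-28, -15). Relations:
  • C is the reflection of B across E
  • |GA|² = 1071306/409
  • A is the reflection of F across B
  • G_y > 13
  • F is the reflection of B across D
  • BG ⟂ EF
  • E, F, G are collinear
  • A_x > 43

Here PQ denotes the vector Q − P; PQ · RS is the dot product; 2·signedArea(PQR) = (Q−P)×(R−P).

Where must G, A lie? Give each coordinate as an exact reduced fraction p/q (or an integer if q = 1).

1. G_x = -2731/409  [E, F, G are collinear ∩ BG ⟂ EF]
2. G_y = 5664/409  [E, F, G are collinear ∩ BG ⟂ EF]
   → G = (-2731/409, 5664/409)
3. A_x = 44  [A is the reflection of F across B]
4. A_y = 21  [A is the reflection of F across B]
   → A = (44, 21)

A = (44, 21)
G = (-2731/409, 5664/409)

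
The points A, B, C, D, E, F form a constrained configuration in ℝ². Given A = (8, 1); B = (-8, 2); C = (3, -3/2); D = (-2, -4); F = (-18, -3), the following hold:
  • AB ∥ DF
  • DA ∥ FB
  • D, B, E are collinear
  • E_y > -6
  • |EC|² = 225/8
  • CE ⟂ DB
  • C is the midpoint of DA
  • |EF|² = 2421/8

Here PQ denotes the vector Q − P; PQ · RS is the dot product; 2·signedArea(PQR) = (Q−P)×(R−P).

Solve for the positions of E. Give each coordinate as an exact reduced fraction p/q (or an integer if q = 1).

E = (-3/4, -21/4)

1. E_x = -3/4  [D, B, E are collinear ∩ CE ⟂ DB]
2. E_y = -21/4  [D, B, E are collinear ∩ CE ⟂ DB]
   → E = (-3/4, -21/4)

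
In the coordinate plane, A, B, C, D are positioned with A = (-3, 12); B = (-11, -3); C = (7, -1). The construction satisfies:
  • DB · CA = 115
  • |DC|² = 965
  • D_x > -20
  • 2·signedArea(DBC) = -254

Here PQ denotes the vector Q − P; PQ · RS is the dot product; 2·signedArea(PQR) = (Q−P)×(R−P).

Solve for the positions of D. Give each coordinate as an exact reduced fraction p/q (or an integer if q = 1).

1. D_x = -19  [2·signedArea(DBC) = -254 ∩ DB · CA = 115]
2. D_y = -18  [2·signedArea(DBC) = -254 ∩ DB · CA = 115]
   → D = (-19, -18)

D = (-19, -18)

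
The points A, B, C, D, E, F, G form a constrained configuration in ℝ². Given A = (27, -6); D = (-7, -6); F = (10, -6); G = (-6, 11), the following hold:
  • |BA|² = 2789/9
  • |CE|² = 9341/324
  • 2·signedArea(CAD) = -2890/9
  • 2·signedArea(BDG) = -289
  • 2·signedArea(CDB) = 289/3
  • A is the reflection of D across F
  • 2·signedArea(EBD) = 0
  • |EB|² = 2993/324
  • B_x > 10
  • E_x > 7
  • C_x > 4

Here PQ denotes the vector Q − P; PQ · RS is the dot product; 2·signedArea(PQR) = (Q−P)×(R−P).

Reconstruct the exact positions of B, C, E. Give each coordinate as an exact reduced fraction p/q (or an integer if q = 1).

B = (31/3, -1/3)
C = (44/9, 31/9)
E = (67/9, -23/18)

1. B_x = 31/3  [line -17·x + 1·y + 176 = 0 ∩ |BA|² = 2789/9]
2. B_y = -1/3  [line -17·x + 1·y + 176 = 0 ∩ |BA|² = 2789/9]
   → B = (31/3, -1/3)
3. C_x = 44/9  [2·signedArea(CAD) = -2890/9 ∩ 2·signedArea(CDB) = 289/3]
4. C_y = 31/9  [2·signedArea(CAD) = -2890/9 ∩ 2·signedArea(CDB) = 289/3]
   → C = (44/9, 31/9)
5. E_x = 67/9  [line 17/3·x + -52/3·y + -193/3 = 0 ∩ |CE|² = 9341/324]
6. E_y = -23/18  [line 17/3·x + -52/3·y + -193/3 = 0 ∩ |CE|² = 9341/324]
   → E = (67/9, -23/18)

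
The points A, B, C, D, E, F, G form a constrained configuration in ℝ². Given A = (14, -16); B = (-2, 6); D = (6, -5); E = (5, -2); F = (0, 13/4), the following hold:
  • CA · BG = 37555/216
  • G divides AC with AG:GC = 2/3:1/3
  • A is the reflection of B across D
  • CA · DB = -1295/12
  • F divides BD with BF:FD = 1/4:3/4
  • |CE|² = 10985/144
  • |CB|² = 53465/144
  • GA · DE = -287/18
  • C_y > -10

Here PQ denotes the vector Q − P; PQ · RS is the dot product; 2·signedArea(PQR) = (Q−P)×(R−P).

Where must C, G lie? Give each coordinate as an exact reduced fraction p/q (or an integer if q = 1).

1. C_x = 28/3  [line 8·x + -11·y + -2161/12 = 0 ∩ |CB|² = 53465/144]
2. C_y = -115/12  [line 8·x + -11·y + -2161/12 = 0 ∩ |CB|² = 53465/144]
   → C = (28/3, -115/12)
3. G_x = 98/9  [CA · BG = 37555/216 ∩ G divides AC with AG:GC = 2/3:1/3]
4. G_y = -211/18  [CA · BG = 37555/216 ∩ G divides AC with AG:GC = 2/3:1/3]
   → G = (98/9, -211/18)

C = (28/3, -115/12)
G = (98/9, -211/18)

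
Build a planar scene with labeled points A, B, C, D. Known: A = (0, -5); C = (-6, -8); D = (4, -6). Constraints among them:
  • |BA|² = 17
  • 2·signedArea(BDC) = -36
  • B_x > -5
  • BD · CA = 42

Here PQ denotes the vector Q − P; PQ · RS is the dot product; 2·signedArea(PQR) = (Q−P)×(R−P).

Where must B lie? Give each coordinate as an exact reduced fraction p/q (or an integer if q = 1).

B = (-4, -4)

1. B_x = -4  [2·signedArea(BDC) = -36 ∩ BD · CA = 42]
2. B_y = -4  [2·signedArea(BDC) = -36 ∩ BD · CA = 42]
   → B = (-4, -4)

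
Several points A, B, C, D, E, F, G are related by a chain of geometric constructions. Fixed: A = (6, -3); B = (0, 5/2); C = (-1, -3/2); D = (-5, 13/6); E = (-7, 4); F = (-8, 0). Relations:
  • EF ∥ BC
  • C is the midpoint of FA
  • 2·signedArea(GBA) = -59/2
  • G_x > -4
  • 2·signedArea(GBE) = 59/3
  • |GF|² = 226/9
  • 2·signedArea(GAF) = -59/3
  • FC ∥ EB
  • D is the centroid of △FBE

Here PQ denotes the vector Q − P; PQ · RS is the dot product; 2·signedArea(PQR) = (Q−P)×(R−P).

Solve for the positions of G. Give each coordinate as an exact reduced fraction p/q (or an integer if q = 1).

G = (-3, 1/3)

1. G_x = -3  [2·signedArea(GAF) = -59/3 ∩ 2·signedArea(GBA) = -59/2]
2. G_y = 1/3  [2·signedArea(GAF) = -59/3 ∩ 2·signedArea(GBA) = -59/2]
   → G = (-3, 1/3)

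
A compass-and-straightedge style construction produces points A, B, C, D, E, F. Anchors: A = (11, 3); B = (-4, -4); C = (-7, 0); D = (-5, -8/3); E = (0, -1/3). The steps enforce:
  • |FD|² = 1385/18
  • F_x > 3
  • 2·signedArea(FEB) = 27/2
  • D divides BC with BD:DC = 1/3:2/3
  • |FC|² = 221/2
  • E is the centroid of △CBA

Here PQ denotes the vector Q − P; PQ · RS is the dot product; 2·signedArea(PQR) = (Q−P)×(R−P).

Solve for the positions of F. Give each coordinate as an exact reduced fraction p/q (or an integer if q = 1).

F = (7/2, -1/2)

1. F_x = 7/2  [line 11/3·x + -4·y + -89/6 = 0 ∩ |FC|² = 221/2]
2. F_y = -1/2  [line 11/3·x + -4·y + -89/6 = 0 ∩ |FC|² = 221/2]
   → F = (7/2, -1/2)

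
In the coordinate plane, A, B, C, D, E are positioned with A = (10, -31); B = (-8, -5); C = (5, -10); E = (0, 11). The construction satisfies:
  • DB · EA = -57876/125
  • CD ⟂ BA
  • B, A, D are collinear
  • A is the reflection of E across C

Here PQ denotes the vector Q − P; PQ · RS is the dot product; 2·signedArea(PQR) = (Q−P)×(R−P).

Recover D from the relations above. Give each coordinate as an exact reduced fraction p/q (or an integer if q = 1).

1. D_x = -181/125  [B, A, D are collinear ∩ CD ⟂ BA]
2. D_y = -1808/125  [B, A, D are collinear ∩ CD ⟂ BA]
   → D = (-181/125, -1808/125)

D = (-181/125, -1808/125)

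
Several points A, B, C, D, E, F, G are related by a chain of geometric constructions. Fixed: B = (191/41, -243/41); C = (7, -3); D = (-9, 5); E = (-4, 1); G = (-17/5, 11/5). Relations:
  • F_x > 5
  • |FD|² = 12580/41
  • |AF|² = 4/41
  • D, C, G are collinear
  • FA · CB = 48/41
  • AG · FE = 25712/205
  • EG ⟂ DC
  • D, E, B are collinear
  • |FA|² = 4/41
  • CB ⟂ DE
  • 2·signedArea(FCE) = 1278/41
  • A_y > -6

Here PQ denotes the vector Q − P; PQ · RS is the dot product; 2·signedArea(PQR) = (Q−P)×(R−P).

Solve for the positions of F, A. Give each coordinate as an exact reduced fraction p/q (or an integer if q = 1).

A = (207/41, -223/41)
F = (215/41, -213/41)

1. F_x = 215/41  [line -4·x + -11·y + -1483/41 = 0 ∩ |FD|² = 12580/41]
2. F_y = -213/41  [line -4·x + -11·y + -1483/41 = 0 ∩ |FD|² = 12580/41]
   → F = (215/41, -213/41)
3. A_x = 207/41  [FA · CB = 48/41 ∩ AG · FE = 25712/205]
4. A_y = -223/41  [FA · CB = 48/41 ∩ AG · FE = 25712/205]
   → A = (207/41, -223/41)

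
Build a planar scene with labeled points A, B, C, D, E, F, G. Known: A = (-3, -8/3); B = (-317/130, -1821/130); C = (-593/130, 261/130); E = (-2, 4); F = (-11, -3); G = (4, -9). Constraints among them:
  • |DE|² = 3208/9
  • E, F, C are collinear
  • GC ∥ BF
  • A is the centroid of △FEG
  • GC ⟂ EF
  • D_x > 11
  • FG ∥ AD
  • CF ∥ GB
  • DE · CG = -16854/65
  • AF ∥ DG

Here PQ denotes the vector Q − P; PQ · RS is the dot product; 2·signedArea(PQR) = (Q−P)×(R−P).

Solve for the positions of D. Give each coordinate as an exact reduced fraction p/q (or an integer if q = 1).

1. D_x = 12  [AF ∥ DG ∩ FG ∥ AD]
2. D_y = -26/3  [AF ∥ DG ∩ FG ∥ AD]
   → D = (12, -26/3)

D = (12, -26/3)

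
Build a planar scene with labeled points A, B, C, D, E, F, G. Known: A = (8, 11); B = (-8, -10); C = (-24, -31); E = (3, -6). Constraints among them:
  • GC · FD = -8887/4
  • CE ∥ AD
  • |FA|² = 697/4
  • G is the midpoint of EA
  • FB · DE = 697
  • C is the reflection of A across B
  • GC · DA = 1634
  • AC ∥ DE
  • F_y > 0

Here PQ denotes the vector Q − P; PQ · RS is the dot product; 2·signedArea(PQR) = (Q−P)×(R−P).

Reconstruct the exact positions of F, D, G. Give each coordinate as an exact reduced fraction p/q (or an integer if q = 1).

1. D_x = 35  [AC ∥ DE ∩ CE ∥ AD]
2. D_y = 36  [AC ∥ DE ∩ CE ∥ AD]
   → D = (35, 36)
3. G_x = 11/2  [G is the midpoint of EA]
4. G_y = 5/2  [G is the midpoint of EA]
   → G = (11/2, 5/2)
5. F_x = 0  [FB · DE = 697 ∩ GC · FD = -8887/4]
6. F_y = 1/2  [FB · DE = 697 ∩ GC · FD = -8887/4]
   → F = (0, 1/2)

D = (35, 36)
F = (0, 1/2)
G = (11/2, 5/2)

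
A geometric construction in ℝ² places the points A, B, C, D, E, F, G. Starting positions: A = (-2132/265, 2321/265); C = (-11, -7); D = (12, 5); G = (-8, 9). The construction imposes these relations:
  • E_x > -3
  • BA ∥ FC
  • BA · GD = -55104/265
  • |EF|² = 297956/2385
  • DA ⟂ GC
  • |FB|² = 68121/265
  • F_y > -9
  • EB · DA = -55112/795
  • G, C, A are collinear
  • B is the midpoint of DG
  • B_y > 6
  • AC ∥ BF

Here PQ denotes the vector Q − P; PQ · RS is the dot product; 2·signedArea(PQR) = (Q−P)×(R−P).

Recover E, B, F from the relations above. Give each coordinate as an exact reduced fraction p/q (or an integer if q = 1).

B = (2, 7)
E = (-7/3, 7/3)
F = (-253/265, -2321/265)

1. B_x = 2  [B is the midpoint of DG]
2. B_y = 7  [B is the midpoint of DG]
   → B = (2, 7)
3. F_x = -253/265  [BA ∥ FC ∩ AC ∥ BF]
4. F_y = -2321/265  [BA ∥ FC ∩ AC ∥ BF]
   → F = (-253/265, -2321/265)
5. E_x = -7/3  [line 5312/265·x + -996/265·y + 44156/795 = 0 ∩ |EF|² = 297956/2385]
6. E_y = 7/3  [line 5312/265·x + -996/265·y + 44156/795 = 0 ∩ |EF|² = 297956/2385]
   → E = (-7/3, 7/3)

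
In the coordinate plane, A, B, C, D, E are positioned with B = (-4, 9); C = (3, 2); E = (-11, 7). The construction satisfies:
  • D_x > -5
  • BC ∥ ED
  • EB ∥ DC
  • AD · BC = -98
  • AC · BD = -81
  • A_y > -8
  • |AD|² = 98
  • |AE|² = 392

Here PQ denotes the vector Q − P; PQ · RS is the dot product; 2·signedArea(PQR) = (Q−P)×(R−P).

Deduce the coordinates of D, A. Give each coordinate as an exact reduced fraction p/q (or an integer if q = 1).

1. D_x = -4  [EB ∥ DC ∩ BC ∥ ED]
2. D_y = 0  [EB ∥ DC ∩ BC ∥ ED]
   → D = (-4, 0)
3. A_x = 3  [AC · BD = -81 ∩ AD · BC = -98]
4. A_y = -7  [AC · BD = -81 ∩ AD · BC = -98]
   → A = (3, -7)

A = (3, -7)
D = (-4, 0)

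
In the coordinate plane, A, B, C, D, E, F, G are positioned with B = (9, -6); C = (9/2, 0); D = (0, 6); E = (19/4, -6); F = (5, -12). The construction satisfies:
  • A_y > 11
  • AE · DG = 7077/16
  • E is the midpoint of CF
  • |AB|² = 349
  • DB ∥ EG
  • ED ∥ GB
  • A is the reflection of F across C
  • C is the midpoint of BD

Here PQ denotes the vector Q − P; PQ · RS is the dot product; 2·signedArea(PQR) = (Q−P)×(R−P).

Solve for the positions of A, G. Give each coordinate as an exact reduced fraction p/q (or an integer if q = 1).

A = (4, 12)
G = (55/4, -18)

1. A_x = 4  [A is the reflection of F across C]
2. A_y = 12  [A is the reflection of F across C]
   → A = (4, 12)
3. G_x = 55/4  [ED ∥ GB ∩ DB ∥ EG]
4. G_y = -18  [ED ∥ GB ∩ DB ∥ EG]
   → G = (55/4, -18)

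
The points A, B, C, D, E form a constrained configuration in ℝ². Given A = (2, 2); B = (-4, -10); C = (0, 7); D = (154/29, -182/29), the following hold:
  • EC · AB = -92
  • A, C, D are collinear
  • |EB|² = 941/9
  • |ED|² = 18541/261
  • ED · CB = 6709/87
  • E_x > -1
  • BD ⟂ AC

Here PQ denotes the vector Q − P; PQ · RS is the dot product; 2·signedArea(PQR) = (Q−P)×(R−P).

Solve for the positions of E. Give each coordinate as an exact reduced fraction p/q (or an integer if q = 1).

1. E_x = -2/3  [EC · AB = -92 ∩ ED · CB = 6709/87]
2. E_y = -1/3  [EC · AB = -92 ∩ ED · CB = 6709/87]
   → E = (-2/3, -1/3)

E = (-2/3, -1/3)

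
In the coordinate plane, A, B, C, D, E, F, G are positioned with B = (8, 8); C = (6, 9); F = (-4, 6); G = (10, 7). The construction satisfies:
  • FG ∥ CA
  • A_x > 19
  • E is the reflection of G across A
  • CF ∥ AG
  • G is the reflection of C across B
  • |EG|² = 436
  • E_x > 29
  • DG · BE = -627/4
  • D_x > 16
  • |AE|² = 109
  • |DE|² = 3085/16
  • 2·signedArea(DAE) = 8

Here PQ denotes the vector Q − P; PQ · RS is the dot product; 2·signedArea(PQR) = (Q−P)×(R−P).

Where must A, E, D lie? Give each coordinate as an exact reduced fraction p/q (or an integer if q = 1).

A = (20, 10)
D = (33/2, 39/4)
E = (30, 13)

1. A_x = 20  [CF ∥ AG ∩ FG ∥ CA]
2. A_y = 10  [CF ∥ AG ∩ FG ∥ CA]
   → A = (20, 10)
3. E_x = 30  [E is the reflection of G across A]
4. E_y = 13  [E is the reflection of G across A]
   → E = (30, 13)
5. D_x = 33/2  [2·signedArea(DAE) = 8 ∩ DG · BE = -627/4]
6. D_y = 39/4  [2·signedArea(DAE) = 8 ∩ DG · BE = -627/4]
   → D = (33/2, 39/4)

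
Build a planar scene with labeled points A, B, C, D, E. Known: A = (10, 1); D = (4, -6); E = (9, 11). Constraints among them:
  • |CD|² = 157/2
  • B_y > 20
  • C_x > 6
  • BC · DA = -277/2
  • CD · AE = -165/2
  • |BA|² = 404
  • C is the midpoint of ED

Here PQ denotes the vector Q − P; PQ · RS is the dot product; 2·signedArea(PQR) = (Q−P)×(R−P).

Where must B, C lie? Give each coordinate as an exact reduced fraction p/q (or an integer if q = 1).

B = (8, 21)
C = (13/2, 5/2)

1. C_x = 13/2  [C is the midpoint of ED]
2. C_y = 5/2  [C is the midpoint of ED]
   → C = (13/2, 5/2)
3. B_x = 8  [line -6·x + -7·y + 195 = 0 ∩ |BA|² = 404]
4. B_y = 21  [line -6·x + -7·y + 195 = 0 ∩ |BA|² = 404]
   → B = (8, 21)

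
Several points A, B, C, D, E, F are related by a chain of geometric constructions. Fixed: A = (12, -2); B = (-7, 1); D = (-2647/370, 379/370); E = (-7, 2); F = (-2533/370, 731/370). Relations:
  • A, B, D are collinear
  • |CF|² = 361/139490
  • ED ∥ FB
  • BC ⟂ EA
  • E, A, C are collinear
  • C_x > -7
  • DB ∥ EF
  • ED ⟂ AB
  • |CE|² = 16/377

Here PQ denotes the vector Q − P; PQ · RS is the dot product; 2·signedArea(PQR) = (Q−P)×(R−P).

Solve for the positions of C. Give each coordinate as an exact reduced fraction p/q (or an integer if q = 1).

1. C_x = -2563/377  [E, A, C are collinear ∩ BC ⟂ EA]
2. C_y = 738/377  [E, A, C are collinear ∩ BC ⟂ EA]
   → C = (-2563/377, 738/377)

C = (-2563/377, 738/377)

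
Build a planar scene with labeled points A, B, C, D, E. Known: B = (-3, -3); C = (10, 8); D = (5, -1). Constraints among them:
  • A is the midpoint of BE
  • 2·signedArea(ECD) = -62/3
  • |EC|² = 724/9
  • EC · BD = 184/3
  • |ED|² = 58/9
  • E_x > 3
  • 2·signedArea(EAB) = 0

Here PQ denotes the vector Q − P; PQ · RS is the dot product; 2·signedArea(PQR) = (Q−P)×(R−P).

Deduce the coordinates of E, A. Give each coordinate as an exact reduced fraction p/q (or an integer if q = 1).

1. E_x = 4  [EC · BD = 184/3 ∩ 2·signedArea(ECD) = -62/3]
2. E_y = 4/3  [EC · BD = 184/3 ∩ 2·signedArea(ECD) = -62/3]
   → E = (4, 4/3)
3. A_x = 1/2  [2·signedArea(EAB) = 0 ∩ A is the midpoint of BE]
4. A_y = -5/6  [2·signedArea(EAB) = 0 ∩ A is the midpoint of BE]
   → A = (1/2, -5/6)

A = (1/2, -5/6)
E = (4, 4/3)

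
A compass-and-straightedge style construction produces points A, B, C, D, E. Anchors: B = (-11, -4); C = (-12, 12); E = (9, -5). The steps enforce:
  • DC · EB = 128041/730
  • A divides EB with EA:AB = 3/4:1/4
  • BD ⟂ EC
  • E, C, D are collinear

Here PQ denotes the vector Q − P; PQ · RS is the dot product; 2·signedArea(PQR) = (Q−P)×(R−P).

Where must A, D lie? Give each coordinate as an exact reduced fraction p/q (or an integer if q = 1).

1. A_x = -6  [A divides EB with EA:AB = 3/4:1/4]
2. A_y = -17/4  [A divides EB with EA:AB = 3/4:1/4]
   → A = (-6, -17/4)
3. D_x = -2607/730  [E, C, D are collinear ∩ BD ⟂ EC]
4. D_y = 3779/730  [E, C, D are collinear ∩ BD ⟂ EC]
   → D = (-2607/730, 3779/730)

A = (-6, -17/4)
D = (-2607/730, 3779/730)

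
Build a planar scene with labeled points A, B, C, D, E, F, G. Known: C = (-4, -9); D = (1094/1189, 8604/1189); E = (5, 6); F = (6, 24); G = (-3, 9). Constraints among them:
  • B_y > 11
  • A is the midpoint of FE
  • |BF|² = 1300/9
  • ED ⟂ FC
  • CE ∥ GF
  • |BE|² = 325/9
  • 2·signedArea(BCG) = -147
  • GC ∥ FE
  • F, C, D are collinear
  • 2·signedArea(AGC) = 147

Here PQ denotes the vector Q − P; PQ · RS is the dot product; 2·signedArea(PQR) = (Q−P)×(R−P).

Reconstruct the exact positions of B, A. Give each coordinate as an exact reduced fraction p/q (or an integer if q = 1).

A = (11/2, 15)
B = (16/3, 12)

1. B_x = 16/3  [line -18·x + 1·y + 84 = 0 ∩ |BE|² = 325/9]
2. B_y = 12  [line -18·x + 1·y + 84 = 0 ∩ |BE|² = 325/9]
   → B = (16/3, 12)
3. A_x = 11/2  [A is the midpoint of FE]
4. A_y = 15  [A is the midpoint of FE]
   → A = (11/2, 15)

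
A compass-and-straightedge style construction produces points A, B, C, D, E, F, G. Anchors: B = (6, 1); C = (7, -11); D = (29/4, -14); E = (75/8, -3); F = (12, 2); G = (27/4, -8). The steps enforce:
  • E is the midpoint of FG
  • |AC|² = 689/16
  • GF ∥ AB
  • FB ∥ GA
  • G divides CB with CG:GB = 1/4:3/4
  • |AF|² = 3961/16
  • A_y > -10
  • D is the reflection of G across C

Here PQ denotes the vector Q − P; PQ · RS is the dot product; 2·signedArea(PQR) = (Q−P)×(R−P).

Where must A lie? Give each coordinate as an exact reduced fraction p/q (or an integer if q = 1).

1. A_x = 3/4  [GF ∥ AB ∩ FB ∥ GA]
2. A_y = -9  [GF ∥ AB ∩ FB ∥ GA]
   → A = (3/4, -9)

A = (3/4, -9)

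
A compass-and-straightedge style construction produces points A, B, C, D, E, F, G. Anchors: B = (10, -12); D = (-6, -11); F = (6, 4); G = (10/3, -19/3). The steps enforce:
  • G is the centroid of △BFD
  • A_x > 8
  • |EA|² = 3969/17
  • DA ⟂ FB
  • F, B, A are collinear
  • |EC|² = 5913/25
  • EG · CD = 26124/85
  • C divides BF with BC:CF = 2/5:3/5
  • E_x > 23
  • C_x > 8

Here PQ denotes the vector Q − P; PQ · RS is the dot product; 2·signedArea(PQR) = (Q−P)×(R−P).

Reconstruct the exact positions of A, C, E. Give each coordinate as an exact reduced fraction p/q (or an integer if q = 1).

1. A_x = 150/17  [F, B, A are collinear ∩ DA ⟂ FB]
2. A_y = -124/17  [F, B, A are collinear ∩ DA ⟂ FB]
   → A = (150/17, -124/17)
3. C_x = 42/5  [C divides BF with BC:CF = 2/5:3/5]
4. C_y = -28/5  [C divides BF with BC:CF = 2/5:3/5]
   → C = (42/5, -28/5)
5. E_x = 402/17  [line 72/5·x + 27/5·y + -27297/85 = 0 ∩ |EC|² = 5913/25]
6. E_y = -61/17  [line 72/5·x + 27/5·y + -27297/85 = 0 ∩ |EC|² = 5913/25]
   → E = (402/17, -61/17)

A = (150/17, -124/17)
C = (42/5, -28/5)
E = (402/17, -61/17)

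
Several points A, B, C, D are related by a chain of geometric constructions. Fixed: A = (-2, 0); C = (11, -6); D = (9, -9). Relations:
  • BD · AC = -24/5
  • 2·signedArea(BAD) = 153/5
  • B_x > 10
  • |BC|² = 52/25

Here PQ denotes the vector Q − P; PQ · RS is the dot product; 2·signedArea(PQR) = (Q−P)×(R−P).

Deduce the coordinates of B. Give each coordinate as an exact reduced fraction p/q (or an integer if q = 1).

1. B_x = 51/5  [BD · AC = -24/5 ∩ 2·signedArea(BAD) = 153/5]
2. B_y = -36/5  [BD · AC = -24/5 ∩ 2·signedArea(BAD) = 153/5]
   → B = (51/5, -36/5)

B = (51/5, -36/5)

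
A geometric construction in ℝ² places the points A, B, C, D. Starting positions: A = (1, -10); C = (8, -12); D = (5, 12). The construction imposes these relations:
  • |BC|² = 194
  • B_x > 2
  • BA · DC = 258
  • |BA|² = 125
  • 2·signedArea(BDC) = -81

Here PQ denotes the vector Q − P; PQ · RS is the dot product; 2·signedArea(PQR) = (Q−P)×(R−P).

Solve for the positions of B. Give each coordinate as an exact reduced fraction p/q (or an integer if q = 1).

1. B_x = 3  [2·signedArea(BDC) = -81 ∩ BA · DC = 258]
2. B_y = 1  [2·signedArea(BDC) = -81 ∩ BA · DC = 258]
   → B = (3, 1)

B = (3, 1)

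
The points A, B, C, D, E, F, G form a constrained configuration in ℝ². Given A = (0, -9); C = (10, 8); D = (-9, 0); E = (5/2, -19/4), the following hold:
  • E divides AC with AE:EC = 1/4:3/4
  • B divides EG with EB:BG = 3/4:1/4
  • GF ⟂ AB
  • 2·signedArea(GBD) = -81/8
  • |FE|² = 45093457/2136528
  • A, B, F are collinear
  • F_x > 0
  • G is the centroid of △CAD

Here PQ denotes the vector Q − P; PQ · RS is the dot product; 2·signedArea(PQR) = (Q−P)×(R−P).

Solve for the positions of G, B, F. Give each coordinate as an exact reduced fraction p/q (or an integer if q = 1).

B = (7/8, -23/16)
F = (44240/44511, -18239/44511)
G = (1/3, -1/3)

1. G_x = 1/3  [G is the centroid of △CAD]
2. G_y = -1/3  [G is the centroid of △CAD]
   → G = (1/3, -1/3)
3. B_x = 7/8  [B divides EG with EB:BG = 3/4:1/4]
4. B_y = -23/16  [B divides EG with EB:BG = 3/4:1/4]
   → B = (7/8, -23/16)
5. F_x = 44240/44511  [A, B, F are collinear ∩ GF ⟂ AB]
6. F_y = -18239/44511  [A, B, F are collinear ∩ GF ⟂ AB]
   → F = (44240/44511, -18239/44511)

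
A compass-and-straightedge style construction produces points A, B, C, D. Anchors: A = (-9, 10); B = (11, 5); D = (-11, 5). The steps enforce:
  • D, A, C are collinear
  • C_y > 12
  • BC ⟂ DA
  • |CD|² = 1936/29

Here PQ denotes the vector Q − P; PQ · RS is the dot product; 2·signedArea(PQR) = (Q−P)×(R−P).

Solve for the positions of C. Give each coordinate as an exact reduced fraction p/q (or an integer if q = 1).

C = (-231/29, 365/29)

1. C_x = -231/29  [D, A, C are collinear ∩ BC ⟂ DA]
2. C_y = 365/29  [D, A, C are collinear ∩ BC ⟂ DA]
   → C = (-231/29, 365/29)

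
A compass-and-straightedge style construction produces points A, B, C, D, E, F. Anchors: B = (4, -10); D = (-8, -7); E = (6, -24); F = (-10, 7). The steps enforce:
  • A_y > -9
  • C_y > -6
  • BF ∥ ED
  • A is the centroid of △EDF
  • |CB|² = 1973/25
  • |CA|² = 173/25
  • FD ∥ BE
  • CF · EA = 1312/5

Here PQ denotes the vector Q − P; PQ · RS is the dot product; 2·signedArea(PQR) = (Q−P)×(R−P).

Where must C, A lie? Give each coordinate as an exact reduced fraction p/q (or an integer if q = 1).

A = (-4, -8)
C = (-18/5, -27/5)

1. A_x = -4  [A is the centroid of △EDF]
2. A_y = -8  [A is the centroid of △EDF]
   → A = (-4, -8)
3. C_x = -18/5  [line 10·x + -16·y + -252/5 = 0 ∩ |CA|² = 173/25]
4. C_y = -27/5  [line 10·x + -16·y + -252/5 = 0 ∩ |CA|² = 173/25]
   → C = (-18/5, -27/5)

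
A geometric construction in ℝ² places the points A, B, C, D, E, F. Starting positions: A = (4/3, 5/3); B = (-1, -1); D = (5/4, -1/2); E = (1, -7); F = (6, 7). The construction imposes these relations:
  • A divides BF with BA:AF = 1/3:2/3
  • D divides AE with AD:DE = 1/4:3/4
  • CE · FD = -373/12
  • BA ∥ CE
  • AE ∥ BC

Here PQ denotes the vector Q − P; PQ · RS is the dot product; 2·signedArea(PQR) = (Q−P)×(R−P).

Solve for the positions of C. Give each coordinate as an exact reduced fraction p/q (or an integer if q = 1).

1. C_x = -4/3  [BA ∥ CE ∩ AE ∥ BC]
2. C_y = -29/3  [BA ∥ CE ∩ AE ∥ BC]
   → C = (-4/3, -29/3)

C = (-4/3, -29/3)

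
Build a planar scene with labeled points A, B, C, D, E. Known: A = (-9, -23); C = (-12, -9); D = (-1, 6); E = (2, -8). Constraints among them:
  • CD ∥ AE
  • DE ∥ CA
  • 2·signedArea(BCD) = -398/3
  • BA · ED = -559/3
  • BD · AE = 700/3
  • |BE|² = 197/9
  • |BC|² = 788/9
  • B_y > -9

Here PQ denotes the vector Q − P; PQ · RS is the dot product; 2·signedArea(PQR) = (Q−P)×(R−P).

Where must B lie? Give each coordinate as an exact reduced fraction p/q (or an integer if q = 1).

1. B_x = -8/3  [BA · ED = -559/3 ∩ 2·signedArea(BCD) = -398/3]
2. B_y = -25/3  [BA · ED = -559/3 ∩ 2·signedArea(BCD) = -398/3]
   → B = (-8/3, -25/3)

B = (-8/3, -25/3)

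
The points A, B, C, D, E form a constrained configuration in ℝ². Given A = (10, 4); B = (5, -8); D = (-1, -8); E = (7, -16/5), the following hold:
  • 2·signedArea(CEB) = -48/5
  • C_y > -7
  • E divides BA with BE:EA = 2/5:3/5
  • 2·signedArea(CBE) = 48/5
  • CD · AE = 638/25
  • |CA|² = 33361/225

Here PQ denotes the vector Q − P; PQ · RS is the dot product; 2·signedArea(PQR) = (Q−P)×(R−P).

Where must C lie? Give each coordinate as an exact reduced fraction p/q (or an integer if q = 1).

C = (11/3, -32/5)

1. C_x = 11/3  [CD · AE = 638/25 ∩ 2·signedArea(CBE) = 48/5]
2. C_y = -32/5  [CD · AE = 638/25 ∩ 2·signedArea(CBE) = 48/5]
   → C = (11/3, -32/5)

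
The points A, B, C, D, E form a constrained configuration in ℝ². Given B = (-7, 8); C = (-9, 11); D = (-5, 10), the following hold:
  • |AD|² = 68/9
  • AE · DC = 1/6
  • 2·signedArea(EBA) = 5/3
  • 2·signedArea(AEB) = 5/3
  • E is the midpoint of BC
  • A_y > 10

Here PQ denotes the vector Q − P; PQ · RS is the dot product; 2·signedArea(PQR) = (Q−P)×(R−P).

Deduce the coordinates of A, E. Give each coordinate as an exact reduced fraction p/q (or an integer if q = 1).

A = (-23/3, 32/3)
E = (-8, 19/2)

1. E_x = -8  [E is the midpoint of BC]
2. E_y = 19/2  [E is the midpoint of BC]
   → E = (-8, 19/2)
3. A_x = -23/3  [AE · DC = 1/6 ∩ 2·signedArea(EBA) = 5/3]
4. A_y = 32/3  [AE · DC = 1/6 ∩ 2·signedArea(EBA) = 5/3]
   → A = (-23/3, 32/3)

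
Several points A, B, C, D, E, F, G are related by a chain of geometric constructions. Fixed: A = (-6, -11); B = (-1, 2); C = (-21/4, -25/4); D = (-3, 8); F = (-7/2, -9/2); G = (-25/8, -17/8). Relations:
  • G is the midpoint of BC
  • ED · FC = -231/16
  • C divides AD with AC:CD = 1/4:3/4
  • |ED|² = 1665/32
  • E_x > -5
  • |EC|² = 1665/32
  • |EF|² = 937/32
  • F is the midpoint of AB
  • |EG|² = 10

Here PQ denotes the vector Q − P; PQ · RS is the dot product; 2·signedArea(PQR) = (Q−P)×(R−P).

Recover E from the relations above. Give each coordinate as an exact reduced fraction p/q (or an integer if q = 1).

1. E_x = -33/8  [line 7/4·x + 7/4·y + 91/16 = 0 ∩ |ED|² = 1665/32]
2. E_y = 7/8  [line 7/4·x + 7/4·y + 91/16 = 0 ∩ |ED|² = 1665/32]
   → E = (-33/8, 7/8)

E = (-33/8, 7/8)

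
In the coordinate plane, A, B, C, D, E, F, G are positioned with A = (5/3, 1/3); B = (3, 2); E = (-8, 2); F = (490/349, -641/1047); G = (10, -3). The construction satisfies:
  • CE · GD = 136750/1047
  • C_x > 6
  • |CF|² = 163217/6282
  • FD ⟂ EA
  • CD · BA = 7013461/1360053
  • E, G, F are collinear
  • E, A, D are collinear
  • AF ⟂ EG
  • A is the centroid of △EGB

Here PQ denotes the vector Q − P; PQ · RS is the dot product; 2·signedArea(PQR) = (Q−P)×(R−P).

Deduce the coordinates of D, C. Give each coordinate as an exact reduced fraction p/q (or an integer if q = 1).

1. D_x = 1423445/906702  [E, A, D are collinear ∩ FD ⟂ EA]
2. D_y = 317359/906702  [E, A, D are collinear ∩ FD ⟂ EA]
   → D = (1423445/906702, 317359/906702)
3. C_x = 13/2  [CD · BA = 7013461/1360053 ∩ CE · GD = 136750/1047]
4. C_y = -1/2  [CD · BA = 7013461/1360053 ∩ CE · GD = 136750/1047]
   → C = (13/2, -1/2)

C = (13/2, -1/2)
D = (1423445/906702, 317359/906702)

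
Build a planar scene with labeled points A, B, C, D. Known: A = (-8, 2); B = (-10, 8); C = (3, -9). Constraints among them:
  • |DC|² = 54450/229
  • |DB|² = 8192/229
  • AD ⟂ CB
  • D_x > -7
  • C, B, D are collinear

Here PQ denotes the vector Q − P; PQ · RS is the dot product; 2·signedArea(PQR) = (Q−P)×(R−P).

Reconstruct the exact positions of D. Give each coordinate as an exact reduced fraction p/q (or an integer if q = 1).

D = (-1458/229, 744/229)

1. D_x = -1458/229  [C, B, D are collinear ∩ AD ⟂ CB]
2. D_y = 744/229  [C, B, D are collinear ∩ AD ⟂ CB]
   → D = (-1458/229, 744/229)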